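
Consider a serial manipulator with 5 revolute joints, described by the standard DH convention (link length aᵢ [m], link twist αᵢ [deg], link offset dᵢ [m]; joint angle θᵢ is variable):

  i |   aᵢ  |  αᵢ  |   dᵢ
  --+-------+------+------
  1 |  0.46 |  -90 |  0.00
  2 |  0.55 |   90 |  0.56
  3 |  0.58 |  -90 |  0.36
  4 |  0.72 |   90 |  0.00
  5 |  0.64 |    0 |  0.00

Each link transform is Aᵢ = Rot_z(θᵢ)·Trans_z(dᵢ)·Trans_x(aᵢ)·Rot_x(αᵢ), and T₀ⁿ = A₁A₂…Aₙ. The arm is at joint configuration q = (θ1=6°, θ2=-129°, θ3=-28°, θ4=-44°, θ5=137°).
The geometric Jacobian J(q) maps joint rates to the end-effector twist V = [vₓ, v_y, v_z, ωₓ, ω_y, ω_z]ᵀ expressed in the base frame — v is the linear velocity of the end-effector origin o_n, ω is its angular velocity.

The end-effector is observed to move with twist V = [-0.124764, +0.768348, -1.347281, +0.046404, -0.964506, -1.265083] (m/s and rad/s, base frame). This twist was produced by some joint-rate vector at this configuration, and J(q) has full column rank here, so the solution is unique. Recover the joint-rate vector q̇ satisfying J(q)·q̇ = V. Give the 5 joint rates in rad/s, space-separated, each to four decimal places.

-0.9390 -0.9650 0.0470 -0.1020 0.2790

o_n = [-0.9106, 0.4955, 0.7723]
J₁: ẑ×o_n = [-0.4955, -0.9106, 0.0000], ω = ẑ
J2: z=[-0.1045, 0.9945, 0.0000] o=[0.4575, 0.0481, 0.0000] → [0.7681, 0.0807, 1.3138, -0.1045, 0.9945, 0.0000]
J3: z=[-0.7729, -0.0812, -0.6293] o=[0.0547, 0.5688, 0.4274] → [-0.0741, 0.8741, -0.0218, -0.7729, -0.0812, -0.6293]
J4: z=[-0.3861, 0.8472, 0.3648] o=[-0.5156, 0.2351, 0.5989] → [0.0519, -0.0772, 0.2341, -0.3861, 0.8472, 0.3648]
J5: z=[-0.2062, 0.3062, -0.9294] o=[-1.1629, -0.0774, 0.6395] → [0.5732, -0.2071, -0.1954, -0.2062, 0.3062, -0.9294]
q̇ = J⁺·V = [-0.9390, -0.9650, 0.0470, -0.1020, 0.2790]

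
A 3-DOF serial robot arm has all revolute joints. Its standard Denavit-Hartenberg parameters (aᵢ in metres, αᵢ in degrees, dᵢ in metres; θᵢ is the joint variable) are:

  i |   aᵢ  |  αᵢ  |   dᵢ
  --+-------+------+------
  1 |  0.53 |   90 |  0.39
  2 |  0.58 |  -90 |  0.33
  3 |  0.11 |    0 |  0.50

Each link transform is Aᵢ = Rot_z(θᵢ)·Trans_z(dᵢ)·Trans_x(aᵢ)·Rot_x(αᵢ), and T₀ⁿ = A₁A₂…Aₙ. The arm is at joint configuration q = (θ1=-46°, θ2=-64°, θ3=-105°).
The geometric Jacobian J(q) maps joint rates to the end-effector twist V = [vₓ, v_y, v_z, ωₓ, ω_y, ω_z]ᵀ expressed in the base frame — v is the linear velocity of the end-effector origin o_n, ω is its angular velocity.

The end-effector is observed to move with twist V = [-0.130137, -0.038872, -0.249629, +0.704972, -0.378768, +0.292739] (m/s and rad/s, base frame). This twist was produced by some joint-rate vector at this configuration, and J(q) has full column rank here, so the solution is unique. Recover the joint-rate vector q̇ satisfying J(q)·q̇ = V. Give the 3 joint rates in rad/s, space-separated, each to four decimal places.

o_n = [0.5345, -1.1815, 0.1135]
J₁: ẑ×o_n = [1.1815, 0.5345, -0.0000], ω = ẑ
J2: z=[-0.7193, -0.6947, 0.0000] o=[0.3682, -0.3813, 0.3900] → [0.1921, -0.1989, 0.6912, -0.7193, -0.6947, 0.0000]
J3: z=[0.6244, -0.6465, 0.4384] o=[0.3074, -0.7934, -0.1313] → [0.0119, -0.0533, -0.0955, 0.6244, -0.6465, 0.4384]
q̇ = J⁺·V = [-0.0790, -0.2440, 0.8480]

-0.0790 -0.2440 0.8480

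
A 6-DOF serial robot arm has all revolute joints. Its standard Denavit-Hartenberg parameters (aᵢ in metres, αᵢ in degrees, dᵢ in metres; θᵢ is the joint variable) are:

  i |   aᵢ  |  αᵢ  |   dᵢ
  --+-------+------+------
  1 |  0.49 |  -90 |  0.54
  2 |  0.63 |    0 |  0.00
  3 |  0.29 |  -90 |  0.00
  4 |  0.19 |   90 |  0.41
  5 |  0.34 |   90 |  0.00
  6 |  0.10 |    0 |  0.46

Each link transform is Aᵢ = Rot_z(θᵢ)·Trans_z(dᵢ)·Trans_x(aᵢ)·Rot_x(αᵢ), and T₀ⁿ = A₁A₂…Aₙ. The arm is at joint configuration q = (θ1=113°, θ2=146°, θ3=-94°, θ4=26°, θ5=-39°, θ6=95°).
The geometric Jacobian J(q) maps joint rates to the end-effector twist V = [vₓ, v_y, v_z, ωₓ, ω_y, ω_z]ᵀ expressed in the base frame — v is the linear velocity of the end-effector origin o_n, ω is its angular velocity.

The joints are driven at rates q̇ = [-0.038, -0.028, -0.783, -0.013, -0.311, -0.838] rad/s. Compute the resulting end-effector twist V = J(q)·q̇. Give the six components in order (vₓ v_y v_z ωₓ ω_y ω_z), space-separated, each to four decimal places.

o_n = [-0.1685, 0.3450, -0.0911]
J₁: ẑ×o_n = [-0.3450, -0.1685, 0.0000], ω = ẑ
J2: z=[-0.9205, -0.3907, 0.0000] o=[-0.1915, 0.4510, 0.5400] → [0.2466, -0.5809, 0.1065, -0.9205, -0.3907, 0.0000]
J3: z=[-0.9205, -0.3907, 0.0000] o=[0.0126, -0.0297, 0.1877] → [0.1089, -0.2566, -0.4157, -0.9205, -0.3907, 0.0000]
J4: z=[0.3079, -0.7254, -0.6157] o=[-0.0571, 0.1346, -0.0408] → [0.1660, 0.0840, -0.0160, 0.3079, -0.7254, -0.6157]
J5: z=[-0.9328, -0.1028, -0.3454] o=[0.1047, -0.0335, -0.4278] → [0.0962, 0.4085, -0.3811, -0.9328, -0.1028, -0.3454]
J6: z=[-0.3572, 0.1354, 0.9242] o=[0.0883, 0.3016, -0.4832] → [0.0129, -0.0973, 0.0192, -0.3572, 0.1354, 0.9242]
V = J·q̇ = [-0.1220, 0.1770, 0.4252, 1.3319, 0.2448, -0.6970]

-0.1220 0.1770 0.4252 1.3319 0.2448 -0.6970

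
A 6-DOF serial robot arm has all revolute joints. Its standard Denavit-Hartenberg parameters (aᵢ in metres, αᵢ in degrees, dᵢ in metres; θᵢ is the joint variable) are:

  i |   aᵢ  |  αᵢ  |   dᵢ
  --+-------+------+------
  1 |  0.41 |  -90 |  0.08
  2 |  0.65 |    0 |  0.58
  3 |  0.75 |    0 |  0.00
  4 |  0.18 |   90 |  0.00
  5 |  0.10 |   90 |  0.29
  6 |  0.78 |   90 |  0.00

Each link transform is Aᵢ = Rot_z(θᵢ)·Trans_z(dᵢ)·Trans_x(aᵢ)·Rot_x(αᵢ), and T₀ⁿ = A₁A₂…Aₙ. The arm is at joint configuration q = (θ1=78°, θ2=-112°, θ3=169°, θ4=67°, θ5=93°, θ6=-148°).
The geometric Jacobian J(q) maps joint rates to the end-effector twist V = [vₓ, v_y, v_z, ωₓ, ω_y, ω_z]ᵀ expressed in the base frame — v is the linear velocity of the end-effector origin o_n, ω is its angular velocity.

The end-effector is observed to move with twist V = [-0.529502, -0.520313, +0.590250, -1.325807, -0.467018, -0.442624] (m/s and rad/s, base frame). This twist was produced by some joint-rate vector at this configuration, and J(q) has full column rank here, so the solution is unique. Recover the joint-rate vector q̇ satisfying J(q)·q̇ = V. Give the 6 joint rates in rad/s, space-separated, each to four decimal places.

o_n = [0.0551, 0.3519, -0.0510]
J₁: ẑ×o_n = [-0.3519, 0.0551, 0.0000], ω = ẑ
J2: z=[-0.9781, 0.2079, 0.0000] o=[0.0852, 0.4010, 0.0800] → [-0.0272, -0.1281, 0.0544, -0.9781, 0.2079, 0.0000]
J3: z=[-0.9781, 0.2079, 0.0000] o=[-0.5327, 0.2835, 0.6827] → [-0.1525, -0.7176, -0.1891, -0.9781, 0.2079, 0.0000]
J4: z=[-0.9781, 0.2079, 0.0000] o=[-0.4478, 0.6830, 0.0537] → [-0.0218, -0.1023, 0.2193, -0.9781, 0.2079, 0.0000]
J5: z=[0.1724, 0.8109, -0.5592] o=[-0.4687, 0.5846, -0.0956] → [-0.0939, -0.3006, -0.4648, 0.1724, 0.8109, -0.5592]
J6: z=[-0.1673, -0.5353, -0.8279] o=[-0.5158, 0.8433, -0.2534] → [-0.5153, -0.4388, 0.3878, -0.1673, -0.5353, -0.8279]
q̇ = J⁺·V = [0.1390, 0.4850, 0.1470, 0.5210, -0.2820, 0.8930]

0.1390 0.4850 0.1470 0.5210 -0.2820 0.8930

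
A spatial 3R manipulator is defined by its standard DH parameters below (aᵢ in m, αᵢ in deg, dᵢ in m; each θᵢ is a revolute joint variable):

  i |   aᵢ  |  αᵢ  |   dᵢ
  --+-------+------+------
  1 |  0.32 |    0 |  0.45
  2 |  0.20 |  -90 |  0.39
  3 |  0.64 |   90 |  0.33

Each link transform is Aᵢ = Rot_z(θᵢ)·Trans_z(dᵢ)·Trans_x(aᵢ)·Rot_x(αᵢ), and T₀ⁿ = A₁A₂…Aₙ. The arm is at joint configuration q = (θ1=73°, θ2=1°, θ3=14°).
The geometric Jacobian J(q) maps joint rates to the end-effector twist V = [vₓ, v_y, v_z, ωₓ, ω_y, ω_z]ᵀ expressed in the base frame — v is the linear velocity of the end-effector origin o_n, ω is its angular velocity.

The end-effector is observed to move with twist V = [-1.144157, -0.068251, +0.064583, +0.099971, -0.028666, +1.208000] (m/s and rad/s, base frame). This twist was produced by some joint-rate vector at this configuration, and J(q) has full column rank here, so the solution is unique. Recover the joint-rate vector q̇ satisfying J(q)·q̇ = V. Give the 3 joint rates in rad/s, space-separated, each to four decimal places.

0.2790 0.9290 -0.1040

o_n = [0.0026, 1.1862, 0.6852]
J₁: ẑ×o_n = [-1.1862, 0.0026, 0.0000], ω = ẑ
J2: z=[0.0000, 0.0000, 1.0000] o=[0.0936, 0.3060, 0.4500] → [-0.8801, -0.0909, 0.0000, 0.0000, 0.0000, 1.0000]
J3: z=[-0.9613, 0.2756, 0.0000] o=[0.1487, 0.4983, 0.8400] → [-0.0427, -0.1488, -0.6210, -0.9613, 0.2756, 0.0000]
q̇ = J⁺·V = [0.2790, 0.9290, -0.1040]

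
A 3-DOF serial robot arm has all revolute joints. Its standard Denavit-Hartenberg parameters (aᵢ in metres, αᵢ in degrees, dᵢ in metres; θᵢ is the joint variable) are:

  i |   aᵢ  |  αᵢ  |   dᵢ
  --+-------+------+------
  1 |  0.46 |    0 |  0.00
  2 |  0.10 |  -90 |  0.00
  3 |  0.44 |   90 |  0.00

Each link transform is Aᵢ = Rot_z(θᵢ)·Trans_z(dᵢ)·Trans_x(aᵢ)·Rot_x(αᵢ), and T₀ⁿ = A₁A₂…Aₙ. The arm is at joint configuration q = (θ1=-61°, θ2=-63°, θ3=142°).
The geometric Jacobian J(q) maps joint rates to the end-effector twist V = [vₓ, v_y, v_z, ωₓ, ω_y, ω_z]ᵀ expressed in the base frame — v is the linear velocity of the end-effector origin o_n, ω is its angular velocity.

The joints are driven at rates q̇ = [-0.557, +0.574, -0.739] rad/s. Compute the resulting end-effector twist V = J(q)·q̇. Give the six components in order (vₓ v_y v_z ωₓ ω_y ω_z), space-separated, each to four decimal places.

o_n = [0.3610, -0.1978, -0.2709]
J₁: ẑ×o_n = [0.1978, 0.3610, -0.0000], ω = ẑ
J2: z=[0.0000, 0.0000, 1.0000] o=[0.2230, -0.4023, 0.0000] → [-0.2045, 0.1380, 0.0000, 0.0000, 0.0000, 1.0000]
J3: z=[0.8290, -0.5592, 0.0000] o=[0.1671, -0.4852, 0.0000] → [0.1515, 0.2246, 0.3467, 0.8290, -0.5592, 0.0000]
V = J·q̇ = [-0.3395, -0.2878, -0.2562, -0.6127, 0.4132, 0.0170]

-0.3395 -0.2878 -0.2562 -0.6127 0.4132 0.0170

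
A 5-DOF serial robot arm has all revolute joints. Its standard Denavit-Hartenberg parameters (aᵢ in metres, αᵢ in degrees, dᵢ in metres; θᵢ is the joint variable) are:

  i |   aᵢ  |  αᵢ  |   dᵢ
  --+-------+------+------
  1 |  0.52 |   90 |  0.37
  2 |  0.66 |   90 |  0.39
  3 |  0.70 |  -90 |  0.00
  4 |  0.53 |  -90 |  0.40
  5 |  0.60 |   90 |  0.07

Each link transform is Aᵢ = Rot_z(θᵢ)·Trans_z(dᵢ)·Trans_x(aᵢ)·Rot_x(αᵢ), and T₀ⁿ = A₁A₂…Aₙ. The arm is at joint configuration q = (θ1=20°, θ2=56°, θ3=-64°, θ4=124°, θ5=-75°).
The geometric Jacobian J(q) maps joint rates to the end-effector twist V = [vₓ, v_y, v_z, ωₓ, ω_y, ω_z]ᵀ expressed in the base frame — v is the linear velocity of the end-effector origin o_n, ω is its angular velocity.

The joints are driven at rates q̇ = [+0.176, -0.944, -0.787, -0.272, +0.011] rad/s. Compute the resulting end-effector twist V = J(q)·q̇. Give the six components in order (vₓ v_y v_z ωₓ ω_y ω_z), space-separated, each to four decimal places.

o_n = [1.1463, -0.2073, 2.0369]
J₁: ẑ×o_n = [0.2073, 1.1463, -0.0000], ω = ẑ
J2: z=[0.3420, -0.9397, 0.0000] o=[0.4886, 0.1779, 0.3700] → [-1.5664, -0.5701, 0.4863, 0.3420, -0.9397, 0.0000]
J3: z=[0.7790, 0.2835, -0.5592] o=[0.9688, -0.0624, 0.9172] → [0.2365, -0.9716, -0.1632, 0.7790, 0.2835, -0.5592]
J4: z=[0.6222, -0.2400, 0.7451] o=[0.9149, 0.5875, 1.1716] → [0.3845, -0.3660, -0.4390, 0.6222, -0.2400, 0.7451]
J5: z=[0.4995, -0.6111, -0.6140] o=[0.8443, 0.0917, 1.6076] → [-0.4460, -0.3999, 0.0352, 0.4995, -0.6111, -0.6140]
V = J·q̇ = [1.2195, 1.5997, -0.2108, -1.0997, 0.7225, 0.4067]

1.2195 1.5997 -0.2108 -1.0997 0.7225 0.4067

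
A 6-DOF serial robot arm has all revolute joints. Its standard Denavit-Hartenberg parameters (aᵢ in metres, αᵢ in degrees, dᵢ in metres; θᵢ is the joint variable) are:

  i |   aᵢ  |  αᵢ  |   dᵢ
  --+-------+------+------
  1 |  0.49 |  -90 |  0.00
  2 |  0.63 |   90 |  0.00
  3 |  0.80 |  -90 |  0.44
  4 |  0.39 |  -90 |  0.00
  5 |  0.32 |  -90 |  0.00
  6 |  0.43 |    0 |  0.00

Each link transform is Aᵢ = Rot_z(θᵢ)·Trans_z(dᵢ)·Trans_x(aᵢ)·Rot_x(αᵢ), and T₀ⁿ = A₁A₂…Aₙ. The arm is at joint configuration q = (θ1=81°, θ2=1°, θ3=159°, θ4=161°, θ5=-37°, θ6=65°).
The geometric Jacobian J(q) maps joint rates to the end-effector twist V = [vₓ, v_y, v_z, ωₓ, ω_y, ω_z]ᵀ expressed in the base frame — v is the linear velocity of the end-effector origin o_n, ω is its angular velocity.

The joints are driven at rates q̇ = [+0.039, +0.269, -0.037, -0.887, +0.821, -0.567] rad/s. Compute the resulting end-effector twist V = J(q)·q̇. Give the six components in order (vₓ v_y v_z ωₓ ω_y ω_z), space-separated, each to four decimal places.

o_n = [0.3466, 0.7967, -0.1921]
J₁: ẑ×o_n = [-0.7967, 0.3466, 0.0000], ω = ẑ
J2: z=[-0.9877, 0.1564, 0.0000] o=[0.0767, 0.4840, 0.0000] → [-0.0300, -0.1897, -0.3511, -0.9877, 0.1564, 0.0000]
J3: z=[0.0027, 0.0172, 0.9998] o=[0.1752, 1.1061, -0.0110] → [0.3062, 0.1718, -0.0038, 0.0027, 0.0172, 0.9998]
J4: z=[0.8660, -0.4999, 0.0063] o=[-0.2236, 0.4210, 0.4420] → [0.3146, 0.5527, 0.6104, 0.8660, -0.4999, 0.0063]
J5: z=[0.1654, 0.2982, 0.9401] o=[-0.0396, 0.7381, 0.3090] → [-0.2045, 0.4458, -0.1054, 0.1654, 0.2982, 0.9401]
J6: z=[-0.4077, 0.8886, -0.2102] o=[0.2478, 0.8496, 0.2231] → [-0.3800, -0.1900, -0.0662, -0.4077, 0.8886, -0.2102]
V = J·q̇ = [-0.2820, -0.0603, -0.6848, -0.6670, 0.2259, 0.8874]

-0.2820 -0.0603 -0.6848 -0.6670 0.2259 0.8874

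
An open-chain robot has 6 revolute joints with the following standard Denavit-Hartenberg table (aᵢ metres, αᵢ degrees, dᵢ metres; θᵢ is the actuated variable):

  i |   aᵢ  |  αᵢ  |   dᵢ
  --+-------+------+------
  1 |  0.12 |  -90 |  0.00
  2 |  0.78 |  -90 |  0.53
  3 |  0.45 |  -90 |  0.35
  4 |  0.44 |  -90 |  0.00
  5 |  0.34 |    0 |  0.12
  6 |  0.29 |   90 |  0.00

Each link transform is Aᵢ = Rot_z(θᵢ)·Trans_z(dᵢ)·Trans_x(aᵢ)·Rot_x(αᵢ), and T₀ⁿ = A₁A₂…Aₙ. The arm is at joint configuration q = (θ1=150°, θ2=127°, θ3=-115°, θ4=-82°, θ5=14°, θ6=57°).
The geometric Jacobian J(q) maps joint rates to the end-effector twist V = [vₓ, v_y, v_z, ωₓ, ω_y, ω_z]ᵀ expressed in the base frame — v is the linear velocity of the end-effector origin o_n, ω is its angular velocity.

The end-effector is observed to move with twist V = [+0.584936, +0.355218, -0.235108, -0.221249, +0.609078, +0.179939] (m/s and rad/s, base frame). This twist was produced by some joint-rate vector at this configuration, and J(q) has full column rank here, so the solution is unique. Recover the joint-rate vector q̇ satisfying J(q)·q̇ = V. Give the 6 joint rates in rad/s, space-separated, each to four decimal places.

0.1100 -0.2920 -0.3490 -0.3740 -0.0250 0.0620

o_n = [0.3030, -1.3341, 0.5833]
J₁: ẑ×o_n = [1.3341, 0.3030, -0.0000], ω = ẑ
J2: z=[-0.5000, -0.8660, 0.0000] o=[-0.1039, 0.0600, 0.0000] → [-0.5052, 0.2917, 1.0495, -0.5000, -0.8660, 0.0000]
J3: z=[0.6916, -0.3993, 0.6018] o=[0.0376, -0.6337, -0.6229] → [-0.0601, -0.6746, -0.3785, 0.6916, -0.3993, 0.6018]
J4: z=[0.2610, -0.6387, -0.7238] o=[-0.0234, -1.0694, -0.2604] → [-0.7305, -0.4565, 0.1393, 0.2610, -0.6387, -0.7238]
J5: z=[-0.7631, -0.5957, 0.2505] o=[0.2368, -1.2837, 0.0225] → [-0.3215, 0.4446, 0.0779, -0.7631, -0.5957, 0.2505]
J6: z=[-0.7631, -0.5957, 0.2505] o=[0.3187, -1.4633, 0.3242] → [-0.1868, 0.1938, -0.1080, -0.7631, -0.5957, 0.2505]
q̇ = J⁺·V = [0.1100, -0.2920, -0.3490, -0.3740, -0.0250, 0.0620]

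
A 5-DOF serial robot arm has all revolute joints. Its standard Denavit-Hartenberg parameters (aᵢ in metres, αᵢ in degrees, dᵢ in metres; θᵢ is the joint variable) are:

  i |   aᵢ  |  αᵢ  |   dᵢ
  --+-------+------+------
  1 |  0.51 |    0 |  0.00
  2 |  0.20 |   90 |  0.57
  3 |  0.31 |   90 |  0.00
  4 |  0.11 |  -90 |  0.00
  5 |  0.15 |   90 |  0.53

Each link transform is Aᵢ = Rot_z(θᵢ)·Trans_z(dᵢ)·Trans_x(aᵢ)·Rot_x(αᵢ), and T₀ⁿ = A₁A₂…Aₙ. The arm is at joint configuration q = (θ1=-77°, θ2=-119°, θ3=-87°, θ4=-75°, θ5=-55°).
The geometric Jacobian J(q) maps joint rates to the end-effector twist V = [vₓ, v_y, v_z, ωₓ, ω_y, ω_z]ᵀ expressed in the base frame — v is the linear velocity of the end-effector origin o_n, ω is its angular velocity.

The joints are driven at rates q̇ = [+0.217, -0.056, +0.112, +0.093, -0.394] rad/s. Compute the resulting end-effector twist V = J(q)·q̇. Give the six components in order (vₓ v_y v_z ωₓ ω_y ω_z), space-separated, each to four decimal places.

0.0762 0.1165 -0.0027 0.1112 -0.0215 0.5362

o_n = [-0.0179, -0.5132, -0.3079]
J₁: ẑ×o_n = [0.5132, -0.0179, 0.0000], ω = ẑ
J2: z=[0.0000, 0.0000, 1.0000] o=[0.1147, -0.4969, 0.0000] → [0.0163, -0.1326, 0.0000, 0.0000, 0.0000, 1.0000]
J3: z=[0.2756, 0.9613, 0.0000] o=[-0.0775, -0.4418, 0.5700] → [-0.8439, 0.2420, -0.0770, 0.2756, 0.9613, 0.0000]
J4: z=[0.9599, -0.2753, -0.0523] o=[-0.0931, -0.4373, 0.2604] → [0.1525, 0.5416, -0.0521, 0.9599, -0.2753, -0.0523]
J5: z=[0.0227, 0.2627, -0.9646] o=[-0.1238, -0.5391, 0.2320] → [-0.1169, -0.0899, -0.0273, 0.0227, 0.2627, -0.9646]
V = J·q̇ = [0.0762, 0.1165, -0.0027, 0.1112, -0.0215, 0.5362]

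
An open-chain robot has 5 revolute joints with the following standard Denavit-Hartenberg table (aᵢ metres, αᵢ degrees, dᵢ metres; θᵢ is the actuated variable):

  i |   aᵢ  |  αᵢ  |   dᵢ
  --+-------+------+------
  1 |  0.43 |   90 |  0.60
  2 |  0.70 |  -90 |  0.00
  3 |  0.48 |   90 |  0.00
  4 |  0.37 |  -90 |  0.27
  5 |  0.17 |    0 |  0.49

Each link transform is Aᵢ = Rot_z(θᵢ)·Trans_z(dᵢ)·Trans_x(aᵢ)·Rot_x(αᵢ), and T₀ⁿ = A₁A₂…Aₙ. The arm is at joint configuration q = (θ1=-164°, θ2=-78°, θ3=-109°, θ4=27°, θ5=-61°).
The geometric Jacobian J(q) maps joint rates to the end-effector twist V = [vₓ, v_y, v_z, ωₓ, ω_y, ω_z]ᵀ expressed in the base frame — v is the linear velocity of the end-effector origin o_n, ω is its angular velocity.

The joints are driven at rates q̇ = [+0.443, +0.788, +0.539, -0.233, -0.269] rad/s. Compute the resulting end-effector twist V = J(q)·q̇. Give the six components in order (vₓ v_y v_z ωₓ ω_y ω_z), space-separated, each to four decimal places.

o_n = [-1.1694, 0.1727, 0.6464]
J₁: ẑ×o_n = [-0.1727, -1.1694, 0.0000], ω = ẑ
J2: z=[-0.2756, 0.9613, 0.0000] o=[-0.4133, -0.1185, 0.6000] → [0.0446, 0.0128, 0.6465, -0.2756, 0.9613, 0.0000]
J3: z=[-0.9403, -0.2696, 0.2079] o=[-0.5532, -0.1586, -0.0847] → [-0.2660, 0.5593, -0.4777, -0.9403, -0.2696, 0.2079]
J4: z=[0.2787, -0.2588, 0.9249] o=[-0.6471, 0.2866, 0.0682] → [-0.0443, -0.6442, -0.1669, 0.2787, -0.2588, 0.9249]
J5: z=[-0.7490, -0.6613, 0.0407] o=[-0.7943, 0.4772, 0.4578] → [-0.1123, 0.1260, -0.0200, -0.7490, -0.6613, 0.0407]
V = J·q̇ = [-0.1442, -0.0903, 0.2962, -0.5875, 0.8503, 0.3286]

-0.1442 -0.0903 0.2962 -0.5875 0.8503 0.3286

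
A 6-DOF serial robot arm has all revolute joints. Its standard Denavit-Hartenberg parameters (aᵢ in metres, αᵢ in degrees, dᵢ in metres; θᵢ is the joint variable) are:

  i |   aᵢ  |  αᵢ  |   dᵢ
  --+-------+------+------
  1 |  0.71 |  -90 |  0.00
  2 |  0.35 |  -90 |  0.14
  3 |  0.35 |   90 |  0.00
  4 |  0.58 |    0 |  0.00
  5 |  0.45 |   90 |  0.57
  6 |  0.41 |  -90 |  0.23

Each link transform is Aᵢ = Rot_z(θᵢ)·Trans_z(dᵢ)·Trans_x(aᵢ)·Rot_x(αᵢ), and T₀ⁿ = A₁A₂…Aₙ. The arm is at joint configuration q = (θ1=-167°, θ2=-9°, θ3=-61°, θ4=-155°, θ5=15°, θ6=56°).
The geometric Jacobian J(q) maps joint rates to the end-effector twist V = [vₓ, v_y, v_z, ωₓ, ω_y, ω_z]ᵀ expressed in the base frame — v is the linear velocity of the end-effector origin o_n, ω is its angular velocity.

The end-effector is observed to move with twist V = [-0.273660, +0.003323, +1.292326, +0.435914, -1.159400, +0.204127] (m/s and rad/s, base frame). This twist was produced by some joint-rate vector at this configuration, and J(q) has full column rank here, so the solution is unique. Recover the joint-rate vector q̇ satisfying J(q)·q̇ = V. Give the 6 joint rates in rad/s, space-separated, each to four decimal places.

-0.3860 0.6850 -0.0830 0.5200 -0.1960 -0.6860

o_n = [0.1727, 0.2009, 0.3656]
J₁: ẑ×o_n = [-0.2009, 0.1727, 0.0000], ω = ẑ
J2: z=[0.2250, -0.9744, 0.0000] o=[-0.6918, -0.1597, 0.0000] → [-0.3562, -0.0822, 0.9235, 0.2250, -0.9744, 0.0000]
J3: z=[-0.1524, -0.0352, -0.9877] o=[-0.9971, -0.3739, 0.0548] → [0.5568, -1.1081, -0.0464, -0.1524, -0.0352, -0.9877]
J4: z=[0.9508, -0.2781, -0.1368] o=[-1.0916, -0.7099, 0.0813] → [0.0456, -0.4433, 1.2175, 0.9508, -0.2781, -0.1368]
J5: z=[0.9508, -0.2781, -0.1368] o=[-0.9124, -0.1966, 0.2835] → [0.0316, -0.2265, 0.6797, 0.9508, -0.2781, -0.1368]
J6: z=[0.0567, 0.5901, -0.8054] o=[-0.2333, -0.0141, 0.4651] → [0.1144, -0.3214, -0.2274, 0.0567, 0.5901, -0.8054]
q̇ = J⁺·V = [-0.3860, 0.6850, -0.0830, 0.5200, -0.1960, -0.6860]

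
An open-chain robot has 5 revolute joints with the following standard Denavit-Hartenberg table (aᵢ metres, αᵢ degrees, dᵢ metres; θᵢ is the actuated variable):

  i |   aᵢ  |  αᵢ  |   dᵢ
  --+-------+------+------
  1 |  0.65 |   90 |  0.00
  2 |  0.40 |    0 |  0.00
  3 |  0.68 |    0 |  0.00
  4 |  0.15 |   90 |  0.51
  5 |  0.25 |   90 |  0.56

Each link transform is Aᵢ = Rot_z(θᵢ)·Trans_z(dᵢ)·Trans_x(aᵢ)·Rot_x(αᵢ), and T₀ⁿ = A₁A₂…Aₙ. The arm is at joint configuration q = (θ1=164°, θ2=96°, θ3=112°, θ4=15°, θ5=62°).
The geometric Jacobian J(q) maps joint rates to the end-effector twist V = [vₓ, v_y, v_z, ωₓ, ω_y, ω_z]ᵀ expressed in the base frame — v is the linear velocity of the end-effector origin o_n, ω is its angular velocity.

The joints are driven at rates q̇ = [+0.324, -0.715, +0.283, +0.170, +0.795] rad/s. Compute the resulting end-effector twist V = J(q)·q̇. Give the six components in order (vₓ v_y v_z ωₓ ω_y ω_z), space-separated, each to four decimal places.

o_n = [0.7490, 0.5454, 0.3058]
J₁: ẑ×o_n = [-0.5454, 0.7490, 0.0000], ω = ẑ
J2: z=[0.2756, 0.9613, 0.0000] o=[-0.6248, 0.1792, 0.0000] → [0.2939, -0.0843, -1.2197, 0.2756, 0.9613, 0.0000]
J3: z=[0.2756, 0.9613, 0.0000] o=[-0.5846, 0.1676, 0.3978] → [-0.0885, 0.0254, -1.1779, 0.2756, 0.9613, 0.0000]
J4: z=[0.2756, 0.9613, 0.0000] o=[-0.0075, 0.0021, 0.0786] → [0.2184, -0.0626, -0.5775, 0.2756, 0.9613, 0.0000]
J5: z=[0.6556, -0.1880, 0.7314] o=[0.2385, 0.4622, -0.0237] → [-0.1228, 0.1573, 0.1505, 0.6556, -0.1880, 0.7314]
V = J·q̇ = [-0.4724, 0.4245, 0.5602, 0.4490, -0.4013, 0.9054]

-0.4724 0.4245 0.5602 0.4490 -0.4013 0.9054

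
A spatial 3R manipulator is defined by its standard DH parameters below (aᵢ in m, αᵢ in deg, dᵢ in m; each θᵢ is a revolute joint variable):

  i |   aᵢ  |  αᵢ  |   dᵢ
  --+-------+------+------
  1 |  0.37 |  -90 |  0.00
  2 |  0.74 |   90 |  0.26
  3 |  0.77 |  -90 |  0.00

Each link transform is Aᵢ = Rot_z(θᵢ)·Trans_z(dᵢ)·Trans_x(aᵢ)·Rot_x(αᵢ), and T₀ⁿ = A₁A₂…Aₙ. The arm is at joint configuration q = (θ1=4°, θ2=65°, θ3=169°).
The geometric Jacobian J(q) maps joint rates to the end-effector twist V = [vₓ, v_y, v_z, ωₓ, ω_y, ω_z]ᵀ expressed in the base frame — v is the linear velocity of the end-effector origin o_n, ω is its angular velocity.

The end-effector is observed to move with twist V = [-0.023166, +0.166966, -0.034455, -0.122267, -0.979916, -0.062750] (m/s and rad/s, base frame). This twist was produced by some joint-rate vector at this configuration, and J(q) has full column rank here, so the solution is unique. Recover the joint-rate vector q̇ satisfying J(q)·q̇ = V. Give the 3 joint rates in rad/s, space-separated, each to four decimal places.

o_n = [0.3340, 0.4313, 0.0144]
J₁: ẑ×o_n = [-0.4313, 0.3340, 0.0000], ω = ẑ
J2: z=[-0.0698, 0.9976, 0.0000] o=[0.3691, 0.0258, 0.0000] → [0.0143, 0.0010, 0.0067, -0.0698, 0.9976, 0.0000]
J3: z=[0.9041, 0.0632, 0.4226] o=[0.6629, 0.3070, -0.6707] → [-0.0092, -0.7583, 0.1332, 0.9041, 0.0632, 0.4226]
q̇ = J⁺·V = [0.0260, -0.9690, -0.2100]

0.0260 -0.9690 -0.2100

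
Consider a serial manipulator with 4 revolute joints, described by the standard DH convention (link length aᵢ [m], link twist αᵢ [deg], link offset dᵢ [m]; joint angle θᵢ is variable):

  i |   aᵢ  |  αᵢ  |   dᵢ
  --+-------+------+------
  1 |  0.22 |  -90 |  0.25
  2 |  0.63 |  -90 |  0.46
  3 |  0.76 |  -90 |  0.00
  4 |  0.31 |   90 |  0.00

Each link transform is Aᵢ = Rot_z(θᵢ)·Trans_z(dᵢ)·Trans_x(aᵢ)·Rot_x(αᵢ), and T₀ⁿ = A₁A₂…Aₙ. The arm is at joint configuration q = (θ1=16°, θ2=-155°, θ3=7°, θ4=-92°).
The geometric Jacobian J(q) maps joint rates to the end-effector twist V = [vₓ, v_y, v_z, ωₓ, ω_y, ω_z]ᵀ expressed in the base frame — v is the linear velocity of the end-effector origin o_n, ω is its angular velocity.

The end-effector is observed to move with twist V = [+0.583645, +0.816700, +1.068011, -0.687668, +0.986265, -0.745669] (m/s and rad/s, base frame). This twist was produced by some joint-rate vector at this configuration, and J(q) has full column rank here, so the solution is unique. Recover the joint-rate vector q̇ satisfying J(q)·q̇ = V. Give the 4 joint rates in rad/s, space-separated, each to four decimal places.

o_n = [-0.9610, 0.1080, 1.1113]
J₁: ẑ×o_n = [-0.1080, -0.9610, 0.0000], ω = ẑ
J2: z=[-0.2756, 0.9613, 0.0000] o=[0.2115, 0.0606, 0.2500] → [0.8279, 0.2374, 1.1140, -0.2756, 0.9613, 0.0000]
J3: z=[0.4062, 0.1165, 0.9063] o=[-0.4642, 0.3454, 0.5162] → [0.2845, -0.6920, -0.0386, 0.4062, 0.1165, 0.9063]
J4: z=[0.3798, -0.9237, -0.0515] o=[-1.0958, 0.0680, 0.8350] → [-0.2531, -0.1119, 0.1398, 0.3798, -0.9237, -0.0515]
q̇ = J⁺·V = [0.0350, 0.9520, -0.8720, -0.1870]

0.0350 0.9520 -0.8720 -0.1870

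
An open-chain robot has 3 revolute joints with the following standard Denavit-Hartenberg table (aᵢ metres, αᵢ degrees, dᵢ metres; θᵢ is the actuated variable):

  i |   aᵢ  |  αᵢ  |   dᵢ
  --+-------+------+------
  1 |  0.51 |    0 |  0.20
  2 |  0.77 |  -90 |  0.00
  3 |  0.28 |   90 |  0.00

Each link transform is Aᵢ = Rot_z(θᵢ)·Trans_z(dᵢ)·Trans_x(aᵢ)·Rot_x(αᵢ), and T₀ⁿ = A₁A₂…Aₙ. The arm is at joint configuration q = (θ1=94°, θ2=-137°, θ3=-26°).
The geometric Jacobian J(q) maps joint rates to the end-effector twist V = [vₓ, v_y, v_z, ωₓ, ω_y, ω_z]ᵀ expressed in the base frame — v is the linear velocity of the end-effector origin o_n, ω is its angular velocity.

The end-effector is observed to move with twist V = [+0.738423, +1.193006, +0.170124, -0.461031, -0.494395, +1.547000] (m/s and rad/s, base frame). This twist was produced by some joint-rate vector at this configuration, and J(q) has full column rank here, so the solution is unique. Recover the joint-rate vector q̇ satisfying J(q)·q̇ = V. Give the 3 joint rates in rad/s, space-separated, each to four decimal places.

0.5480 0.9990 -0.6760

o_n = [0.7116, -0.1880, 0.3227]
J₁: ẑ×o_n = [0.1880, 0.7116, -0.0000], ω = ẑ
J2: z=[0.0000, 0.0000, 1.0000] o=[-0.0356, 0.5088, 0.2000] → [0.6968, 0.7472, -0.0000, 0.0000, 0.0000, 1.0000]
J3: z=[0.6820, 0.7314, 0.0000] o=[0.5276, -0.0164, 0.2000] → [0.0898, -0.0837, -0.2517, 0.6820, 0.7314, 0.0000]
q̇ = J⁺·V = [0.5480, 0.9990, -0.6760]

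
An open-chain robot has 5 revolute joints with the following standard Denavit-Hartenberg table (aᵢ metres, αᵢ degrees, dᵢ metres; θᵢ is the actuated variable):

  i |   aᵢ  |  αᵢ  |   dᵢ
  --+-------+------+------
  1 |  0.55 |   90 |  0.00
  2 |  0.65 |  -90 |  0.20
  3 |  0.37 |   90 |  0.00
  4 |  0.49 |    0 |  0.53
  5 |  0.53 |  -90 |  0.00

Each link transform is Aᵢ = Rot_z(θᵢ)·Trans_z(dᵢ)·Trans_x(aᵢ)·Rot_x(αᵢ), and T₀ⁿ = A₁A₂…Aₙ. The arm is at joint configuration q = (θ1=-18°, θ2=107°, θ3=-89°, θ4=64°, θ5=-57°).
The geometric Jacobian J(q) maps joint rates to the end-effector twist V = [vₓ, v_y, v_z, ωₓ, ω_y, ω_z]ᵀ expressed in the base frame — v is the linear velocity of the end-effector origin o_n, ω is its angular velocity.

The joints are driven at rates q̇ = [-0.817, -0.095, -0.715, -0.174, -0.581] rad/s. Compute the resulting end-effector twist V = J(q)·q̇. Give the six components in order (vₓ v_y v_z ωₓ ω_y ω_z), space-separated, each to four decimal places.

o_n = [-0.3829, -1.2635, -0.0143]
J₁: ẑ×o_n = [1.2635, -0.3829, 0.0000], ω = ẑ
J2: z=[-0.3090, -0.9511, 0.0000] o=[0.5231, -0.1700, 0.0000] → [0.0136, -0.0044, -0.5237, -0.3090, -0.9511, 0.0000]
J3: z=[-0.9095, 0.2955, -0.2924] o=[0.2805, -0.3014, 0.6216] → [-0.4692, -0.3844, 1.0710, -0.9095, 0.2955, -0.2924]
J4: z=[0.2726, -0.1069, -0.9562] o=[0.1644, -0.6527, 0.6278] → [-0.5153, 0.6983, -0.2250, 0.2726, -0.1069, -0.9562]
J5: z=[0.2726, -0.1069, -0.9562] o=[-0.1590, -0.7831, -0.0042] → [-0.4582, 0.2168, -0.1549, 0.2726, -0.1069, -0.9562]
V = J·q̇ = [-0.3422, 0.3406, -0.5869, 0.4738, -0.0402, 0.1139]

-0.3422 0.3406 -0.5869 0.4738 -0.0402 0.1139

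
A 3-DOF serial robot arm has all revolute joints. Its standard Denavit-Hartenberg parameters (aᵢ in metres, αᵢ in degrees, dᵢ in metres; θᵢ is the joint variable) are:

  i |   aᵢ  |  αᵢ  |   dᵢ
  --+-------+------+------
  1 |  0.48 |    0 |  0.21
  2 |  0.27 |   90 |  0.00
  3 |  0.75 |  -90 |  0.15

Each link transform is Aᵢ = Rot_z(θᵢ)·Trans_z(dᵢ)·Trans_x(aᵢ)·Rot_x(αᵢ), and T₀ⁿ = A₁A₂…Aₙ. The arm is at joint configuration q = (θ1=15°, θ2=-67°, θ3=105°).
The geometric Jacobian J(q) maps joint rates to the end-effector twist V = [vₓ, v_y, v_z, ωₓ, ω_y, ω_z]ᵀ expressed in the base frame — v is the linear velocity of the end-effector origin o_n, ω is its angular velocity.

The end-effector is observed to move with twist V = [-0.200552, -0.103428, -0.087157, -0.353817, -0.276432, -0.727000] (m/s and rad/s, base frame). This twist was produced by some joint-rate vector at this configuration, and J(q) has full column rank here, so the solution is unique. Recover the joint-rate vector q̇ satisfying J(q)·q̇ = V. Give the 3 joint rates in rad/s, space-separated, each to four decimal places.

o_n = [0.3922, -0.0279, 0.9344]
J₁: ẑ×o_n = [0.0279, 0.3922, -0.0000], ω = ẑ
J2: z=[0.0000, 0.0000, 1.0000] o=[0.4636, 0.1242, 0.2100] → [0.1521, -0.0715, 0.0000, 0.0000, 0.0000, 1.0000]
J3: z=[-0.7880, -0.6157, 0.0000] o=[0.6299, -0.0885, 0.2100] → [-0.4460, 0.5709, -0.1941, -0.7880, -0.6157, 0.0000]
q̇ = J⁺·V = [-0.8880, 0.1610, 0.4490]

-0.8880 0.1610 0.4490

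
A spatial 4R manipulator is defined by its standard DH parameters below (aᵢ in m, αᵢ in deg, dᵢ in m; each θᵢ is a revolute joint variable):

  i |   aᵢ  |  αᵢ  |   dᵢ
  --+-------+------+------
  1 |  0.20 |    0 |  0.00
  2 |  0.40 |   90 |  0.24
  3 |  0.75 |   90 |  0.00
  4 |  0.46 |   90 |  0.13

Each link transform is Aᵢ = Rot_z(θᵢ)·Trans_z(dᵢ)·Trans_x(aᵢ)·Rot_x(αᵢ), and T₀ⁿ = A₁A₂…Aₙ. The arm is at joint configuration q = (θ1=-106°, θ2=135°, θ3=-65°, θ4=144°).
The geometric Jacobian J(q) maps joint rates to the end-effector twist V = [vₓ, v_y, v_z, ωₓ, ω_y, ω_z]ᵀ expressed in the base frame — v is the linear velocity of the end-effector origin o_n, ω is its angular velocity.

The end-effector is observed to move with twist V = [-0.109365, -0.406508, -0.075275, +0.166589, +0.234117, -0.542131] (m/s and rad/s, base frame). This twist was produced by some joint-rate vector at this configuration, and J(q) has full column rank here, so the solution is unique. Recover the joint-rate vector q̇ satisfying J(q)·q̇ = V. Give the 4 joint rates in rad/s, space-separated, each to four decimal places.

-0.6850 0.0220 -0.1240 -0.2860

o_n = [0.4624, -0.2145, -0.1574]
J₁: ẑ×o_n = [0.2145, 0.4624, -0.0000], ω = ẑ
J2: z=[0.0000, 0.0000, 1.0000] o=[-0.0551, -0.1923, 0.0000] → [0.0223, 0.5175, -0.0000, 0.0000, 0.0000, 1.0000]
J3: z=[0.4848, -0.8746, 0.0000] o=[0.2947, 0.0017, 0.2400] → [0.3476, 0.1927, 0.0419, 0.4848, -0.8746, 0.0000]
J4: z=[-0.7927, -0.4394, -0.4226] o=[0.5719, 0.1553, -0.4397] → [-0.2804, 0.2701, 0.2450, -0.7927, -0.4394, -0.4226]
q̇ = J⁺·V = [-0.6850, 0.0220, -0.1240, -0.2860]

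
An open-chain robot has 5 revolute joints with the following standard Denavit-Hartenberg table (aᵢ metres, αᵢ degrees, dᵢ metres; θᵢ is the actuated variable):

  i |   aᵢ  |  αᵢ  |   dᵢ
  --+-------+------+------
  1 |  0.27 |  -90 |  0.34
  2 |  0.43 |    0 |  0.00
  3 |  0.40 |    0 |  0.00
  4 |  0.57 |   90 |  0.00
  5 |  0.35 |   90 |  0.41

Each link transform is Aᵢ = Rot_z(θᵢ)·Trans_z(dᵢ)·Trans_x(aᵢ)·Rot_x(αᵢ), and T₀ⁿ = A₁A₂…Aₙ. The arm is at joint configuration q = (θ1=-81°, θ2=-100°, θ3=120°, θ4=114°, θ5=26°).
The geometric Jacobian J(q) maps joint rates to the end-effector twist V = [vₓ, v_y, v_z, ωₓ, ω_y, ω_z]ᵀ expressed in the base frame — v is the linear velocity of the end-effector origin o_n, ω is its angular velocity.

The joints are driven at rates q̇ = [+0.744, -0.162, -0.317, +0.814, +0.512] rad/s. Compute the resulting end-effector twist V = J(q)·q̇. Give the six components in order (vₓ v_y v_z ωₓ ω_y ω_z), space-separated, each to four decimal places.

0.2859 0.4211 0.3315 0.3885 -0.3114 0.3883

o_n = [0.1909, -0.2246, -0.2945]
J₁: ẑ×o_n = [0.2246, 0.1909, -0.0000], ω = ẑ
J2: z=[0.9877, 0.1564, 0.0000] o=[0.0422, -0.2667, 0.3400] → [-0.0993, 0.6267, 0.0183, 0.9877, 0.1564, 0.0000]
J3: z=[0.9877, 0.1564, 0.0000] o=[0.0306, -0.1929, 0.7635] → [-0.1655, 1.0449, -0.0563, 0.9877, 0.1564, 0.0000]
J4: z=[0.9877, 0.1564, 0.0000] o=[0.0894, -0.5642, 0.6267] → [-0.1441, 0.9098, 0.3196, 0.9877, 0.1564, 0.0000]
J5: z=[0.1125, -0.7105, -0.6947] o=[0.0274, -0.1731, 0.2166] → [0.3274, -0.0561, 0.1104, 0.1125, -0.7105, -0.6947]
V = J·q̇ = [0.2859, 0.4211, 0.3315, 0.3885, -0.3114, 0.3883]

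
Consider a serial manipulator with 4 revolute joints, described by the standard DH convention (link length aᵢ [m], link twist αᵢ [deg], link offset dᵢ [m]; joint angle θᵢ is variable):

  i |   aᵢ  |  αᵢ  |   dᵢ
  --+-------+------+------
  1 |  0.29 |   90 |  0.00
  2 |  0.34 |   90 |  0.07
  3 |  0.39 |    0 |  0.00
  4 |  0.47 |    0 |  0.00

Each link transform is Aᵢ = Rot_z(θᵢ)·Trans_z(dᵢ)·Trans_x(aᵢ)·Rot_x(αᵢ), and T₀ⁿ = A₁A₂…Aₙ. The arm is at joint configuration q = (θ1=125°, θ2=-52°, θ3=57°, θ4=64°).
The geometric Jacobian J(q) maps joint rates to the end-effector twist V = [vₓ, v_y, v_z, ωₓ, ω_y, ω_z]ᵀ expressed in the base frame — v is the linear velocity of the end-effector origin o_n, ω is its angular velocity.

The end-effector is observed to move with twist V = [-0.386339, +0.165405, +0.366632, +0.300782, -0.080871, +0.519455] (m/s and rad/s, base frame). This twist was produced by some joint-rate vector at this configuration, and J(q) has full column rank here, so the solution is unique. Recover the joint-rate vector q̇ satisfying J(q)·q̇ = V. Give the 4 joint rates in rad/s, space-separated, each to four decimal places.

0.7060 0.2000 0.9010 -0.5980

o_n = [0.3794, 0.8529, -0.2446]
J₁: ẑ×o_n = [-0.8529, 0.3794, 0.0000], ω = ẑ
J2: z=[0.8192, 0.5736, 0.0000] o=[-0.1663, 0.2376, 0.0000] → [-0.1403, 0.2003, 0.1911, 0.8192, 0.5736, 0.0000]
J3: z=[0.4520, -0.6455, -0.6157] o=[-0.2291, 0.4492, -0.2679] → [0.2335, -0.3851, 0.5752, 0.4520, -0.6455, -0.6157]
J4: z=[0.4520, -0.6455, -0.6157] o=[-0.0361, 0.7439, -0.4353] → [-0.0560, -0.3420, 0.3175, 0.4520, -0.6455, -0.6157]
q̇ = J⁺·V = [0.7060, 0.2000, 0.9010, -0.5980]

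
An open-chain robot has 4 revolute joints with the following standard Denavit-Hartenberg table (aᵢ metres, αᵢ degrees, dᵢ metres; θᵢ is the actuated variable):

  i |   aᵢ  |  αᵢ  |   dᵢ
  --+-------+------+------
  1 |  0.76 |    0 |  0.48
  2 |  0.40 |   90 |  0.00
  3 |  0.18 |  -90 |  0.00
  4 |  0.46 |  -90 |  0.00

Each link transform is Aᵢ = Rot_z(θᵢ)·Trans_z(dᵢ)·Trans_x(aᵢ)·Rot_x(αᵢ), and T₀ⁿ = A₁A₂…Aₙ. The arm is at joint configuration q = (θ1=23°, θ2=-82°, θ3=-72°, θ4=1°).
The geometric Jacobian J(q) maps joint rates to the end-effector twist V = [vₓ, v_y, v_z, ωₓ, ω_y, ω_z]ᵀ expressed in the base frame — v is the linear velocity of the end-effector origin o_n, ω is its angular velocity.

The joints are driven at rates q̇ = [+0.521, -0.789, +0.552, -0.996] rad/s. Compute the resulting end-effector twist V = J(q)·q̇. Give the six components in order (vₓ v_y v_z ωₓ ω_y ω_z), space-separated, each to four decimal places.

o_n = [1.0143, -0.2113, -0.1286]
J₁: ẑ×o_n = [0.2113, 1.0143, -0.0000], ω = ẑ
J2: z=[0.0000, 0.0000, 1.0000] o=[0.6996, 0.2970, 0.4800] → [0.5082, 0.3147, -0.0000, 0.0000, 0.0000, 1.0000]
J3: z=[-0.8572, -0.5150, 0.0000] o=[0.9056, -0.0459, 0.4800] → [0.3135, -0.5217, 0.1977, -0.8572, -0.5150, 0.0000]
J4: z=[0.4898, -0.8152, 0.3090] o=[0.9342, -0.0936, 0.3088] → [0.3930, 0.2390, 0.0076, 0.4898, -0.8152, 0.3090]
V = J·q̇ = [-0.5093, -0.2459, 0.1016, -0.9610, 0.5277, -0.5758]

-0.5093 -0.2459 0.1016 -0.9610 0.5277 -0.5758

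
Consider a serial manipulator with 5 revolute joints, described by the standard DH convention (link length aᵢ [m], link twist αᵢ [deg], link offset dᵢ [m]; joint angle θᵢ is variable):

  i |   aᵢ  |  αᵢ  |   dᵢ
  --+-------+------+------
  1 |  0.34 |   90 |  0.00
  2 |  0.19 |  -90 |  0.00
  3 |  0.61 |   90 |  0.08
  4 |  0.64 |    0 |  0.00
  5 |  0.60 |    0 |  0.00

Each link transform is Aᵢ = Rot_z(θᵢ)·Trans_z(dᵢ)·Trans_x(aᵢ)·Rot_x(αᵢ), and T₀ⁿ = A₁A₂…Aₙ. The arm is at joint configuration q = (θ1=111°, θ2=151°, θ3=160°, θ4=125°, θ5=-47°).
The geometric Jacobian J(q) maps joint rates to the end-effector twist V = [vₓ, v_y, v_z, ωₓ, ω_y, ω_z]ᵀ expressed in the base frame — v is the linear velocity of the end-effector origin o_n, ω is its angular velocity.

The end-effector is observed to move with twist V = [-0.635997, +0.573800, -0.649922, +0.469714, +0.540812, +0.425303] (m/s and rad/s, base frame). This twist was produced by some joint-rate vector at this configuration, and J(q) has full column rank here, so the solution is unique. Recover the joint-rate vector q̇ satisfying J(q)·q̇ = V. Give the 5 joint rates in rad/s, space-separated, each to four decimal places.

o_n = [-0.0810, -0.1398, -1.1172]
J₁: ẑ×o_n = [0.1398, -0.0810, 0.0000], ω = ẑ
J2: z=[0.9336, 0.3584, 0.0000] o=[-0.1218, 0.3174, 0.0000] → [-0.4004, 1.0430, -0.4415, 0.9336, 0.3584, 0.0000]
J3: z=[0.1737, -0.4526, -0.8746] o=[-0.0623, 0.1623, 0.0921] → [0.2831, 0.2265, -0.0610, 0.1737, -0.4526, -0.8746]
J4: z=[-0.7701, -0.6160, 0.1658] o=[-0.4228, 0.5193, -0.2558] → [0.6400, -0.6067, 0.7182, -0.7701, -0.6160, 0.1658]
J5: z=[-0.7701, -0.6160, 0.1658] o=[-0.1064, 0.0454, -0.5470] → [0.3819, -0.4348, 0.1583, -0.7701, -0.6160, 0.1658]
q̇ = J⁺·V = [-0.0570, 0.4660, -0.5850, -0.8070, 0.6300]

-0.0570 0.4660 -0.5850 -0.8070 0.6300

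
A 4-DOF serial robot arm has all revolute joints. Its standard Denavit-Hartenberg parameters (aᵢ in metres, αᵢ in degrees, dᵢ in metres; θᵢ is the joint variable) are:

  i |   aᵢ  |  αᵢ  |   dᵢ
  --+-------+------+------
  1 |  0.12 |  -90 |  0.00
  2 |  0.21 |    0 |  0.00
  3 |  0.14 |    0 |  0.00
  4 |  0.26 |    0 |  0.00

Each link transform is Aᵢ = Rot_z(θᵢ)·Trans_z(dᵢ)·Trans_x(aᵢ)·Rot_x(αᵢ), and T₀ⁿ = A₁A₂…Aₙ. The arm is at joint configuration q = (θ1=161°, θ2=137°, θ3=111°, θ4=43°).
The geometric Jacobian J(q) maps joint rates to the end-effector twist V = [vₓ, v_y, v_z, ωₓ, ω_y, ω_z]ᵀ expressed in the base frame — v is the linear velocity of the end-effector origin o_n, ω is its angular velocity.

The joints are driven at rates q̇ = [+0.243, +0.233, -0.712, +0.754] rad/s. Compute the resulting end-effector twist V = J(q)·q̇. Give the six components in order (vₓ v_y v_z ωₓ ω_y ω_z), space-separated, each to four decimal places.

o_n = [-0.0068, 0.0023, 0.2293]
J₁: ẑ×o_n = [-0.0023, -0.0068, 0.0000], ω = ẑ
J2: z=[-0.3256, -0.9455, 0.0000] o=[-0.1135, 0.0391, 0.0000] → [-0.2168, 0.0747, 0.1129, -0.3256, -0.9455, 0.0000]
J3: z=[-0.3256, -0.9455, 0.0000] o=[0.0318, -0.0109, -0.1432] → [-0.3522, 0.1213, -0.0407, -0.3256, -0.9455, 0.0000]
J4: z=[-0.3256, -0.9455, 0.0000] o=[0.0813, -0.0280, -0.0134] → [-0.2295, 0.0790, -0.0932, -0.3256, -0.9455, 0.0000]
V = J·q̇ = [0.0267, -0.0110, -0.0150, -0.0895, -0.2600, 0.2430]

0.0267 -0.0110 -0.0150 -0.0895 -0.2600 0.2430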